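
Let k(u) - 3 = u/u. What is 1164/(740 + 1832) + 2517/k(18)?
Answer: 1619595/2572 ≈ 629.70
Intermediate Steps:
k(u) = 4 (k(u) = 3 + u/u = 3 + 1 = 4)
1164/(740 + 1832) + 2517/k(18) = 1164/(740 + 1832) + 2517/4 = 1164/2572 + 2517*(¼) = 1164*(1/2572) + 2517/4 = 291/643 + 2517/4 = 1619595/2572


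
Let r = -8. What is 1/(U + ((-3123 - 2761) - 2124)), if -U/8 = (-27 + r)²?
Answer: -1/17808 ≈ -5.6155e-5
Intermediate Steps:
U = -9800 (U = -8*(-27 - 8)² = -8*(-35)² = -8*1225 = -9800)
1/(U + ((-3123 - 2761) - 2124)) = 1/(-9800 + ((-3123 - 2761) - 2124)) = 1/(-9800 + (-5884 - 2124)) = 1/(-9800 - 8008) = 1/(-17808) = -1/17808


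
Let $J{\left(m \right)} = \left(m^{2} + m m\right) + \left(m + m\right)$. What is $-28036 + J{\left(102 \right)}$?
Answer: $-7024$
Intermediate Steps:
$J{\left(m \right)} = 2 m + 2 m^{2}$ ($J{\left(m \right)} = \left(m^{2} + m^{2}\right) + 2 m = 2 m^{2} + 2 m = 2 m + 2 m^{2}$)
$-28036 + J{\left(102 \right)} = -28036 + 2 \cdot 102 \left(1 + 102\right) = -28036 + 2 \cdot 102 \cdot 103 = -28036 + 21012 = -7024$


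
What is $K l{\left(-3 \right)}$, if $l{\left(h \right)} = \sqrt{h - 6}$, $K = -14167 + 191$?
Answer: $- 41928 i \approx - 41928.0 i$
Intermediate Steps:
$K = -13976$
$l{\left(h \right)} = \sqrt{-6 + h}$
$K l{\left(-3 \right)} = - 13976 \sqrt{-6 - 3} = - 13976 \sqrt{-9} = - 13976 \cdot 3 i = - 41928 i$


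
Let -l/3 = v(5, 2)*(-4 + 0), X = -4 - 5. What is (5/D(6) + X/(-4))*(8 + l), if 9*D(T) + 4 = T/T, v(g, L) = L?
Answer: -408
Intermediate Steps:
D(T) = -⅓ (D(T) = -4/9 + (T/T)/9 = -4/9 + (⅑)*1 = -4/9 + ⅑ = -⅓)
X = -9
l = 24 (l = -6*(-4 + 0) = -6*(-4) = -3*(-8) = 24)
(5/D(6) + X/(-4))*(8 + l) = (5/(-⅓) - 9/(-4))*(8 + 24) = (5*(-3) - 9*(-¼))*32 = (-15 + 9/4)*32 = -51/4*32 = -408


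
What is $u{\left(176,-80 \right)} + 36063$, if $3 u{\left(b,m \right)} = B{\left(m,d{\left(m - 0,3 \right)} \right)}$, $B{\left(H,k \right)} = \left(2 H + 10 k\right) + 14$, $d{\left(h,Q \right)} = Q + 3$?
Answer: $\frac{108103}{3} \approx 36034.0$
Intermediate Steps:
$d{\left(h,Q \right)} = 3 + Q$
$B{\left(H,k \right)} = 14 + 2 H + 10 k$
$u{\left(b,m \right)} = \frac{74}{3} + \frac{2 m}{3}$ ($u{\left(b,m \right)} = \frac{14 + 2 m + 10 \left(3 + 3\right)}{3} = \frac{14 + 2 m + 10 \cdot 6}{3} = \frac{14 + 2 m + 60}{3} = \frac{74 + 2 m}{3} = \frac{74}{3} + \frac{2 m}{3}$)
$u{\left(176,-80 \right)} + 36063 = \left(\frac{74}{3} + \frac{2}{3} \left(-80\right)\right) + 36063 = \left(\frac{74}{3} - \frac{160}{3}\right) + 36063 = - \frac{86}{3} + 36063 = \frac{108103}{3}$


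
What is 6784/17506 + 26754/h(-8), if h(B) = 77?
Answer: 33491278/96283 ≈ 347.84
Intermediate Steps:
6784/17506 + 26754/h(-8) = 6784/17506 + 26754/77 = 6784*(1/17506) + 26754*(1/77) = 3392/8753 + 3822/11 = 33491278/96283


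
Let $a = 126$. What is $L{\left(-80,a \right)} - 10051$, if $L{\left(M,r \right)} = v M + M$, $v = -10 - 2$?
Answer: $-9171$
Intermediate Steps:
$v = -12$ ($v = -10 - 2 = -12$)
$L{\left(M,r \right)} = - 11 M$ ($L{\left(M,r \right)} = - 12 M + M = - 11 M$)
$L{\left(-80,a \right)} - 10051 = \left(-11\right) \left(-80\right) - 10051 = 880 - 10051 = -9171$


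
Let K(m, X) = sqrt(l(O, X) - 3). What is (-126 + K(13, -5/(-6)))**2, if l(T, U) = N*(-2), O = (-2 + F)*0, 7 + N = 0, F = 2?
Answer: (126 - sqrt(11))**2 ≈ 15051.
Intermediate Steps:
N = -7 (N = -7 + 0 = -7)
O = 0 (O = (-2 + 2)*0 = 0*0 = 0)
l(T, U) = 14 (l(T, U) = -7*(-2) = 14)
K(m, X) = sqrt(11) (K(m, X) = sqrt(14 - 3) = sqrt(11))
(-126 + K(13, -5/(-6)))**2 = (-126 + sqrt(11))**2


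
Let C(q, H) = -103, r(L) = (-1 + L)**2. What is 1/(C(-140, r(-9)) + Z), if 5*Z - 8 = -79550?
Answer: -5/80057 ≈ -6.2456e-5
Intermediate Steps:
Z = -79542/5 (Z = 8/5 + (1/5)*(-79550) = 8/5 - 15910 = -79542/5 ≈ -15908.)
1/(C(-140, r(-9)) + Z) = 1/(-103 - 79542/5) = 1/(-80057/5) = -5/80057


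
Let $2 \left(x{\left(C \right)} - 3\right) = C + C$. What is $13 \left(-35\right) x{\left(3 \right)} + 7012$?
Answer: $4282$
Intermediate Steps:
$x{\left(C \right)} = 3 + C$ ($x{\left(C \right)} = 3 + \frac{C + C}{2} = 3 + \frac{2 C}{2} = 3 + C$)
$13 \left(-35\right) x{\left(3 \right)} + 7012 = 13 \left(-35\right) \left(3 + 3\right) + 7012 = \left(-455\right) 6 + 7012 = -2730 + 7012 = 4282$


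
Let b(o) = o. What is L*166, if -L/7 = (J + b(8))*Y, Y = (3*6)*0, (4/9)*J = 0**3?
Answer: 0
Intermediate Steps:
J = 0 (J = (9/4)*0**3 = (9/4)*0 = 0)
Y = 0 (Y = 18*0 = 0)
L = 0 (L = -7*(0 + 8)*0 = -56*0 = -7*0 = 0)
L*166 = 0*166 = 0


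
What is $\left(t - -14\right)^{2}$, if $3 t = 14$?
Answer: $\frac{3136}{9} \approx 348.44$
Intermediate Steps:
$t = \frac{14}{3}$ ($t = \frac{1}{3} \cdot 14 = \frac{14}{3} \approx 4.6667$)
$\left(t - -14\right)^{2} = \left(\frac{14}{3} - -14\right)^{2} = \left(\frac{14}{3} + \left(0 + 14\right)\right)^{2} = \left(\frac{14}{3} + 14\right)^{2} = \left(\frac{56}{3}\right)^{2} = \frac{3136}{9}$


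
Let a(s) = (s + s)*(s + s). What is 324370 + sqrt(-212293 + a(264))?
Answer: 324370 + sqrt(66491) ≈ 3.2463e+5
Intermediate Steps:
a(s) = 4*s**2 (a(s) = (2*s)*(2*s) = 4*s**2)
324370 + sqrt(-212293 + a(264)) = 324370 + sqrt(-212293 + 4*264**2) = 324370 + sqrt(-212293 + 4*69696) = 324370 + sqrt(-212293 + 278784) = 324370 + sqrt(66491)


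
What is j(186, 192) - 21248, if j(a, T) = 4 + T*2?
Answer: -20860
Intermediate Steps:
j(a, T) = 4 + 2*T
j(186, 192) - 21248 = (4 + 2*192) - 21248 = (4 + 384) - 21248 = 388 - 21248 = -20860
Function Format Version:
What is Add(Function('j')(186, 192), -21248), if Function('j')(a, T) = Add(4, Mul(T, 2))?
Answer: -20860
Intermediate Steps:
Function('j')(a, T) = Add(4, Mul(2, T))
Add(Function('j')(186, 192), -21248) = Add(Add(4, Mul(2, 192)), -21248) = Add(Add(4, 384), -21248) = Add(388, -21248) = -20860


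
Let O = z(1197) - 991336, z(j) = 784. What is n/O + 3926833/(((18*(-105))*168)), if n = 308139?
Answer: -166148857379/13105002960 ≈ -12.678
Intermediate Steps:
O = -990552 (O = 784 - 991336 = -990552)
n/O + 3926833/(((18*(-105))*168)) = 308139/(-990552) + 3926833/(((18*(-105))*168)) = 308139*(-1/990552) + 3926833/((-1890*168)) = -102713/330184 + 3926833/(-317520) = -102713/330184 + 3926833*(-1/317520) = -102713/330184 - 3926833/317520 = -166148857379/13105002960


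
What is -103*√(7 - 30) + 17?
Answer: 17 - 103*I*√23 ≈ 17.0 - 493.97*I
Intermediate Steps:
-103*√(7 - 30) + 17 = -103*I*√23 + 17 = 17 - 103*I*√23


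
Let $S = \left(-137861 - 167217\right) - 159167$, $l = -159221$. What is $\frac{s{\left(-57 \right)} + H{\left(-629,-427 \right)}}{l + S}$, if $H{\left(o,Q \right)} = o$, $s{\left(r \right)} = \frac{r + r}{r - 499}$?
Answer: $\frac{174805}{173323548} \approx 0.0010085$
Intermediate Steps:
$s{\left(r \right)} = \frac{2 r}{-499 + r}$
$S = -464245$ ($S = -305078 - 159167 = -464245$)
$\frac{s{\left(-57 \right)} + H{\left(-629,-427 \right)}}{l + S} = \frac{2 \left(-57\right) \frac{1}{-499 - 57} - 629}{-159221 - 464245} = \frac{2 \left(-57\right) \frac{1}{-556} - 629}{-623466} = \left(2 \left(-57\right) \left(- \frac{1}{556}\right) - 629\right) \left(- \frac{1}{623466}\right) = \left(\frac{57}{278} - 629\right) \left(- \frac{1}{623466}\right) = \left(- \frac{174805}{278}\right) \left(- \frac{1}{623466}\right) = \frac{174805}{173323548}$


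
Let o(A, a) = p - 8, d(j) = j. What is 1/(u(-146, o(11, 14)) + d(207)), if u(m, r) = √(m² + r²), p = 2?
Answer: 207/21497 - 2*√5338/21497 ≈ 0.0028319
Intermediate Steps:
o(A, a) = -6 (o(A, a) = 2 - 8 = -6)
1/(u(-146, o(11, 14)) + d(207)) = 1/(√((-146)² + (-6)²) + 207) = 1/(√(21316 + 36) + 207) = 1/(√21352 + 207) = 1/(2*√5338 + 207) = 1/(207 + 2*√5338)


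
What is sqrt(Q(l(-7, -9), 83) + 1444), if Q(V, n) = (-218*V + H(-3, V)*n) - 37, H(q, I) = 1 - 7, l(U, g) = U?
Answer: sqrt(2435) ≈ 49.346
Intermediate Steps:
H(q, I) = -6
Q(V, n) = -37 - 218*V - 6*n (Q(V, n) = (-218*V - 6*n) - 37 = -37 - 218*V - 6*n)
sqrt(Q(l(-7, -9), 83) + 1444) = sqrt((-37 - 218*(-7) - 6*83) + 1444) = sqrt((-37 + 1526 - 498) + 1444) = sqrt(991 + 1444) = sqrt(2435)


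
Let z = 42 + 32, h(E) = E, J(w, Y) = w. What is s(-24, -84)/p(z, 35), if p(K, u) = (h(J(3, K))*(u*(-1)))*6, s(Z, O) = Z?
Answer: 4/105 ≈ 0.038095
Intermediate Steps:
z = 74
p(K, u) = -18*u (p(K, u) = (3*(u*(-1)))*6 = (3*(-u))*6 = -3*u*6 = -18*u)
s(-24, -84)/p(z, 35) = -24/((-18*35)) = -24/(-630) = -24*(-1/630) = 4/105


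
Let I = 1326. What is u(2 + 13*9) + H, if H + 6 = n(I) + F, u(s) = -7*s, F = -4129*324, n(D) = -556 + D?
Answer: -1337865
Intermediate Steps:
F = -1337796
H = -1337032 (H = -6 + ((-556 + 1326) - 1337796) = -6 + (770 - 1337796) = -6 - 1337026 = -1337032)
u(2 + 13*9) + H = -7*(2 + 13*9) - 1337032 = -7*(2 + 117) - 1337032 = -7*119 - 1337032 = -833 - 1337032 = -1337865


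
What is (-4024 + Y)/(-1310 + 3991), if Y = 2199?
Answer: -1825/2681 ≈ -0.68072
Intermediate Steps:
(-4024 + Y)/(-1310 + 3991) = (-4024 + 2199)/(-1310 + 3991) = -1825/2681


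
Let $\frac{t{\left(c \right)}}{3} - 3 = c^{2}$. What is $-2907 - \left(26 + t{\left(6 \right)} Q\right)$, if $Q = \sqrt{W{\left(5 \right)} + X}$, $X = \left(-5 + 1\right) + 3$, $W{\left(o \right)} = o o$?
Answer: $-2933 - 234 \sqrt{6} \approx -3506.2$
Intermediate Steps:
$W{\left(o \right)} = o^{2}$
$X = -1$ ($X = -4 + 3 = -1$)
$t{\left(c \right)} = 9 + 3 c^{2}$
$Q = 2 \sqrt{6}$ ($Q = \sqrt{5^{2} - 1} = \sqrt{25 - 1} = \sqrt{24} = 2 \sqrt{6} \approx 4.899$)
$-2907 - \left(26 + t{\left(6 \right)} Q\right) = -2907 - \left(26 + \left(9 + 3 \cdot 6^{2}\right) 2 \sqrt{6}\right) = -2907 - \left(26 + \left(9 + 3 \cdot 36\right) 2 \sqrt{6}\right) = -2907 - \left(26 + \left(9 + 108\right) 2 \sqrt{6}\right) = -2907 - \left(26 + 117 \cdot 2 \sqrt{6}\right) = -2907 - \left(26 + 234 \sqrt{6}\right) = -2933 - 234 \sqrt{6}$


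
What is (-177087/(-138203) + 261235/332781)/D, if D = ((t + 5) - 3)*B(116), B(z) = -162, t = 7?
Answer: -47517324826/33527681423847 ≈ -0.0014173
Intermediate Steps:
D = -1458 (D = ((7 + 5) - 3)*(-162) = (12 - 3)*(-162) = 9*(-162) = -1458)
(-177087/(-138203) + 261235/332781)/D = (-177087/(-138203) + 261235/332781)/(-1458) = (-177087*(-1/138203) + 261235*(1/332781))*(-1/1458) = (177087/138203 + 261235/332781)*(-1/1458) = (95034649652/45991332543)*(-1/1458) = -47517324826/33527681423847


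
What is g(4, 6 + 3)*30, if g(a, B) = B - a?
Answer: 150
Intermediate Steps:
g(4, 6 + 3)*30 = ((6 + 3) - 1*4)*30 = (9 - 4)*30 = 5*30 = 150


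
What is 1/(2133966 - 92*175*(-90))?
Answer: 1/3582966 ≈ 2.7910e-7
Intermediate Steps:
1/(2133966 - 92*175*(-90)) = 1/(2133966 - 16100*(-90)) = 1/(2133966 + 1449000) = 1/3582966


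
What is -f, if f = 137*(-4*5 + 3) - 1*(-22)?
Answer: 2307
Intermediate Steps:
f = -2307 (f = 137*(-20 + 3) + 22 = 137*(-17) + 22 = -2329 + 22 = -2307)
-f = -1*(-2307) = 2307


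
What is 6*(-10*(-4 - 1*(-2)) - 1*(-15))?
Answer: 210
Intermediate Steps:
6*(-10*(-4 - 1*(-2)) - 1*(-15)) = 6*(-10*(-4 + 2) + 15) = 6*(-10*(-2) + 15) = 6*(20 + 15) = 6*35 = 210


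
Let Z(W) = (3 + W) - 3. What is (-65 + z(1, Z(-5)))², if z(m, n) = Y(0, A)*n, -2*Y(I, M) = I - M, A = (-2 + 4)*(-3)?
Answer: 2500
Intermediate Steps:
Z(W) = W
A = -6 (A = 2*(-3) = -6)
Y(I, M) = M/2 - I/2 (Y(I, M) = -(I - M)/2 = M/2 - I/2)
z(m, n) = -3*n (z(m, n) = ((½)*(-6) - ½*0)*n = (-3 + 0)*n = -3*n)
(-65 + z(1, Z(-5)))² = (-65 - 3*(-5))² = (-65 + 15)² = (-50)² = 2500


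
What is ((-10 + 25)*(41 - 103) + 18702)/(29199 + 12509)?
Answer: 4443/10427 ≈ 0.42611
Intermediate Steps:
((-10 + 25)*(41 - 103) + 18702)/(29199 + 12509) = (15*(-62) + 18702)/41708 = (-930 + 18702)*(1/41708) = 17772*(1/41708) = 4443/10427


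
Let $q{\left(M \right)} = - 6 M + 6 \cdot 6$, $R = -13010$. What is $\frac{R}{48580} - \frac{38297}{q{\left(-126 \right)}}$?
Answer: $- \frac{93538609}{1923768} \approx -48.623$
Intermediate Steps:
$q{\left(M \right)} = 36 - 6 M$ ($q{\left(M \right)} = - 6 M + 36 = 36 - 6 M$)
$\frac{R}{48580} - \frac{38297}{q{\left(-126 \right)}} = - \frac{13010}{48580} - \frac{38297}{36 - -756} = \left(-13010\right) \frac{1}{48580} - \frac{38297}{36 + 756} = - \frac{1301}{4858} - \frac{38297}{792} = - \frac{93538609}{1923768}$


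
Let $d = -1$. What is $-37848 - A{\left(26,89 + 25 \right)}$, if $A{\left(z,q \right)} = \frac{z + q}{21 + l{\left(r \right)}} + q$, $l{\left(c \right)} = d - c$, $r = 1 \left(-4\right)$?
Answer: $- \frac{227807}{6} \approx -37968.0$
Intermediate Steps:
$r = -4$
$l{\left(c \right)} = -1 - c$
$A{\left(z,q \right)} = \frac{z}{24} + \frac{25 q}{24}$ ($A{\left(z,q \right)} = \frac{z + q}{21 - -3} + q = \frac{q + z}{21 + \left(-1 + 4\right)} + q = \frac{q + z}{21 + 3} + q = \frac{q + z}{24} + q = \left(q + z\right) \frac{1}{24} + q = \left(\frac{q}{24} + \frac{z}{24}\right) + q = \frac{z}{24} + \frac{25 q}{24}$)
$-37848 - A{\left(26,89 + 25 \right)} = -37848 - \left(\frac{1}{24} \cdot 26 + \frac{25 \left(89 + 25\right)}{24}\right) = -37848 - \left(\frac{13}{12} + \frac{25}{24} \cdot 114\right) = -37848 - \left(\frac{13}{12} + \frac{475}{4}\right) = -37848 - \frac{719}{6} = - \frac{227807}{6}$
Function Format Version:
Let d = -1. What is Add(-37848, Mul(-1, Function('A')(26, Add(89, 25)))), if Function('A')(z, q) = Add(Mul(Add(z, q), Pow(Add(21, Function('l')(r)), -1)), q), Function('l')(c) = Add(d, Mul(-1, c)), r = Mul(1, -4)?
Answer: Rational(-227807, 6) ≈ -37968.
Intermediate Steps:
r = -4
Function('l')(c) = Add(-1, Mul(-1, c))
Function('A')(z, q) = Add(Mul(Rational(1, 24), z), Mul(Rational(25, 24), q)) (Function('A')(z, q) = Add(Mul(Add(z, q), Pow(Add(21, Add(-1, Mul(-1, -4))), -1)), q) = Add(Mul(Add(q, z), Pow(Add(21, Add(-1, 4)), -1)), q) = Add(Mul(Add(q, z), Pow(Add(21, 3), -1)), q) = Add(Mul(Add(q, z), Pow(24, -1)), q) = Add(Mul(Add(q, z), Rational(1, 24)), q) = Add(Add(Mul(Rational(1, 24), q), Mul(Rational(1, 24), z)), q) = Add(Mul(Rational(1, 24), z), Mul(Rational(25, 24), q)))
Add(-37848, Mul(-1, Function('A')(26, Add(89, 25)))) = Add(-37848, Mul(-1, Add(Mul(Rational(1, 24), 26), Mul(Rational(25, 24), Add(89, 25))))) = Add(-37848, Mul(-1, Add(Rational(13, 12), Mul(Rational(25, 24), 114)))) = Add(-37848, Mul(-1, Add(Rational(13, 12), Rational(475, 4)))) = Add(-37848, Mul(-1, Rational(719, 6))) = Add(-37848, Rational(-719, 6)) = Rational(-227807, 6)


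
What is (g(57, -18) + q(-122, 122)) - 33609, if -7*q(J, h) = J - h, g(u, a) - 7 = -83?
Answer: -235551/7 ≈ -33650.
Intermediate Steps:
g(u, a) = -76 (g(u, a) = 7 - 83 = -76)
q(J, h) = -J/7 + h/7 (q(J, h) = -(J - h)/7 = -J/7 + h/7)
(g(57, -18) + q(-122, 122)) - 33609 = (-76 + (-1/7*(-122) + (1/7)*122)) - 33609 = (-76 + (122/7 + 122/7)) - 33609 = (-76 + 244/7) - 33609 = -288/7 - 33609 = -235551/7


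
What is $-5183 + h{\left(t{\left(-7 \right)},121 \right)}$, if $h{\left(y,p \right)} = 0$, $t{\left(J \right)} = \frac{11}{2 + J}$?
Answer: $-5183$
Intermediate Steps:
$-5183 + h{\left(t{\left(-7 \right)},121 \right)} = -5183 + 0 = -5183$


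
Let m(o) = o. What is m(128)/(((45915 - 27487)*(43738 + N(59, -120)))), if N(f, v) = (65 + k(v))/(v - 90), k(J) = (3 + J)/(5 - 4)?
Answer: 840/5289430303 ≈ 1.5881e-7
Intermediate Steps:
k(J) = 3 + J (k(J) = (3 + J)/1 = (3 + J)*1 = 3 + J)
N(f, v) = (68 + v)/(-90 + v) (N(f, v) = (65 + (3 + v))/(v - 90) = (68 + v)/(-90 + v))
m(128)/(((45915 - 27487)*(43738 + N(59, -120)))) = 128/(((45915 - 27487)*(43738 + (68 - 120)/(-90 - 120)))) = 128/((18428*(43738 - 52/(-210)))) = 128/((18428*(43738 - 1/210*(-52)))) = 128/((18428*(43738 + 26/105))) = 128/((18428*(4592516/105))) = 128/(84630884848/105) = 128*(105/84630884848) = 840/5289430303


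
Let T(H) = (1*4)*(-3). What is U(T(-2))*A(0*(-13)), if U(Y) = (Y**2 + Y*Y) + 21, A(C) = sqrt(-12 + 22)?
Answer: 309*sqrt(10) ≈ 977.14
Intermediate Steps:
A(C) = sqrt(10)
T(H) = -12 (T(H) = 4*(-3) = -12)
U(Y) = 21 + 2*Y**2 (U(Y) = (Y**2 + Y**2) + 21 = 2*Y**2 + 21 = 21 + 2*Y**2)
U(T(-2))*A(0*(-13)) = (21 + 2*(-12)**2)*sqrt(10) = (21 + 2*144)*sqrt(10) = (21 + 288)*sqrt(10) = 309*sqrt(10)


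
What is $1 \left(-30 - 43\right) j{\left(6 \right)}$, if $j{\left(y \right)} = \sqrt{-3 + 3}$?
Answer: $0$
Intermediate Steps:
$j{\left(y \right)} = 0$ ($j{\left(y \right)} = \sqrt{0} = 0$)
$1 \left(-30 - 43\right) j{\left(6 \right)} = 1 \left(-30 - 43\right) 0 = 1 \left(-73\right) 0 = \left(-73\right) 0 = 0$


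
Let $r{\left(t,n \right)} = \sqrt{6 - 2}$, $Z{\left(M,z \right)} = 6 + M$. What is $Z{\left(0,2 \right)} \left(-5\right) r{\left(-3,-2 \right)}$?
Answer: $-60$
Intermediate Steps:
$r{\left(t,n \right)} = 2$ ($r{\left(t,n \right)} = \sqrt{4} = 2$)
$Z{\left(0,2 \right)} \left(-5\right) r{\left(-3,-2 \right)} = \left(6 + 0\right) \left(-5\right) 2 = 6 \left(-5\right) 2 = \left(-30\right) 2 = -60$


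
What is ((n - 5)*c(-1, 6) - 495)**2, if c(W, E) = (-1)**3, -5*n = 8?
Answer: 5963364/25 ≈ 2.3853e+5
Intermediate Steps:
n = -8/5 (n = -1/5*8 = -8/5 ≈ -1.6000)
c(W, E) = -1
((n - 5)*c(-1, 6) - 495)**2 = ((-8/5 - 5)*(-1) - 495)**2 = (-33/5*(-1) - 495)**2 = (33/5 - 495)**2 = (-2442/5)**2 = 5963364/25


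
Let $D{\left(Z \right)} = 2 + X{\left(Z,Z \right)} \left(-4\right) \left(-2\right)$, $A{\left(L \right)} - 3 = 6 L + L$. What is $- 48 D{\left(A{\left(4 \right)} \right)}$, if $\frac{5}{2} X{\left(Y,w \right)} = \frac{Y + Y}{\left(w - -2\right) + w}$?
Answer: $- \frac{1224}{5} \approx -244.8$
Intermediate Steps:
$X{\left(Y,w \right)} = \frac{4 Y}{5 \left(2 + 2 w\right)}$ ($X{\left(Y,w \right)} = \frac{2 \frac{Y + Y}{\left(w - -2\right) + w}}{5} = \frac{2 \frac{2 Y}{\left(w + 2\right) + w}}{5} = \frac{2 \frac{2 Y}{\left(2 + w\right) + w}}{5} = \frac{2 \frac{2 Y}{2 + 2 w}}{5} = \frac{4 Y}{5 \left(2 + 2 w\right)}$)
$A{\left(L \right)} = 3 + 7 L$ ($A{\left(L \right)} = 3 + \left(6 L + L\right) = 3 + 7 L$)
$D{\left(Z \right)} = 2 + \frac{16 Z}{5 \left(1 + Z\right)}$ ($D{\left(Z \right)} = 2 + \frac{2 Z}{5 \left(1 + Z\right)} \left(-4\right) \left(-2\right) = 2 + - \frac{8 Z}{5 \left(1 + Z\right)} \left(-2\right) = 2 + \frac{16 Z}{5 \left(1 + Z\right)}$)
$- 48 D{\left(A{\left(4 \right)} \right)} = - 48 \frac{2 \left(5 + 13 \left(3 + 7 \cdot 4\right)\right)}{5 \left(1 + \left(3 + 7 \cdot 4\right)\right)} = - 48 \frac{2 \left(5 + 13 \left(3 + 28\right)\right)}{5 \left(1 + \left(3 + 28\right)\right)} = - 48 \frac{2 \left(5 + 13 \cdot 31\right)}{5 \left(1 + 31\right)} = - 48 \frac{2 \left(5 + 403\right)}{5 \cdot 32} = - 48 \cdot \frac{2}{5} \cdot \frac{1}{32} \cdot 408 = \left(-48\right) \frac{51}{10} = - \frac{1224}{5}$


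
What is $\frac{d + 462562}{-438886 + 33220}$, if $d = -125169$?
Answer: $- \frac{337393}{405666} \approx -0.8317$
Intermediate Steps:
$\frac{d + 462562}{-438886 + 33220} = \frac{-125169 + 462562}{-438886 + 33220} = \frac{337393}{-405666} = 337393 \left(- \frac{1}{405666}\right) = - \frac{337393}{405666}$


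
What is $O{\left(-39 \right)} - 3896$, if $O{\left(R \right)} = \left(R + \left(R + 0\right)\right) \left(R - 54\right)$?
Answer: $3358$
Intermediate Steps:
$O{\left(R \right)} = 2 R \left(-54 + R\right)$ ($O{\left(R \right)} = \left(R + R\right) \left(-54 + R\right) = 2 R \left(-54 + R\right)$)
$O{\left(-39 \right)} - 3896 = 2 \left(-39\right) \left(-54 - 39\right) - 3896 = 2 \left(-39\right) \left(-93\right) - 3896 = 7254 - 3896 = 3358$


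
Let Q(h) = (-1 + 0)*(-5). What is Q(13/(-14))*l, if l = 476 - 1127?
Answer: -3255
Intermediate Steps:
l = -651
Q(h) = 5 (Q(h) = -1*(-5) = 5)
Q(13/(-14))*l = 5*(-651) = -3255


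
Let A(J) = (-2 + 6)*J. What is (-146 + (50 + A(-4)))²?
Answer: 12544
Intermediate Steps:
A(J) = 4*J
(-146 + (50 + A(-4)))² = (-146 + (50 + 4*(-4)))² = (-146 + (50 - 16))² = (-146 + 34)² = (-112)² = 12544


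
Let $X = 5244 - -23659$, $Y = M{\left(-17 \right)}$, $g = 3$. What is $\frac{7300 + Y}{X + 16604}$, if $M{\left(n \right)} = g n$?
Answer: $\frac{659}{4137} \approx 0.15929$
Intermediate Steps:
$M{\left(n \right)} = 3 n$
$Y = -51$ ($Y = 3 \left(-17\right) = -51$)
$X = 28903$ ($X = 5244 + 23659 = 28903$)
$\frac{7300 + Y}{X + 16604} = \frac{7300 - 51}{28903 + 16604} = \frac{7249}{45507} = 7249 \cdot \frac{1}{45507} = \frac{659}{4137}$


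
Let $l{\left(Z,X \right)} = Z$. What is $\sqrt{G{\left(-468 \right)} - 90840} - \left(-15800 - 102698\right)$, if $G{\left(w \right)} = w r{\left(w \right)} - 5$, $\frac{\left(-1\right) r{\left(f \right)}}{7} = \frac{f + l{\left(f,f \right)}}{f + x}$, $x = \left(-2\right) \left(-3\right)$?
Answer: $118498 + \frac{i \sqrt{10189157}}{11} \approx 1.185 \cdot 10^{5} + 290.19 i$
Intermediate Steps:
$x = 6$
$r{\left(f \right)} = - \frac{14 f}{6 + f}$ ($r{\left(f \right)} = - 7 \frac{f + f}{f + 6} = - 7 \frac{2 f}{6 + f} = - \frac{14 f}{6 + f}$)
$G{\left(w \right)} = -5 - \frac{14 w^{2}}{6 + w}$ ($G{\left(w \right)} = w \left(- \frac{14 w}{6 + w}\right) - 5 = - \frac{14 w^{2}}{6 + w} - 5 = -5 - \frac{14 w^{2}}{6 + w}$)
$\sqrt{G{\left(-468 \right)} - 90840} - \left(-15800 - 102698\right) = \sqrt{\frac{-30 - 14 \left(-468\right)^{2} - -2340}{6 - 468} - 90840} - \left(-15800 - 102698\right) = \sqrt{\frac{-30 - 3066336 + 2340}{-462} - 90840} - \left(-15800 - 102698\right) = \sqrt{- \frac{-30 - 3066336 + 2340}{462} - 90840} - -118498 = \sqrt{\left(- \frac{1}{462}\right) \left(-3064026\right) - 90840} + 118498 = \sqrt{\frac{72953}{11} - 90840} + 118498 = \sqrt{- \frac{926287}{11}} + 118498 = \frac{i \sqrt{10189157}}{11} + 118498 = 118498 + \frac{i \sqrt{10189157}}{11}$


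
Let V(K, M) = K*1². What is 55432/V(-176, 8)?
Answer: -6929/22 ≈ -314.95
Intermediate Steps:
V(K, M) = K (V(K, M) = K*1 = K)
55432/V(-176, 8) = 55432/(-176) = 55432*(-1/176) = -6929/22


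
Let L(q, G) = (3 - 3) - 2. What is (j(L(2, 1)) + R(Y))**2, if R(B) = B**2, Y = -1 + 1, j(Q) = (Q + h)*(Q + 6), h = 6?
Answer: 256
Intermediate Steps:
L(q, G) = -2 (L(q, G) = 0 - 2 = -2)
j(Q) = (6 + Q)**2 (j(Q) = (Q + 6)*(Q + 6) = (6 + Q)*(6 + Q) = (6 + Q)**2)
Y = 0
(j(L(2, 1)) + R(Y))**2 = ((36 + (-2)**2 + 12*(-2)) + 0**2)**2 = ((36 + 4 - 24) + 0)**2 = (16 + 0)**2 = 16**2 = 256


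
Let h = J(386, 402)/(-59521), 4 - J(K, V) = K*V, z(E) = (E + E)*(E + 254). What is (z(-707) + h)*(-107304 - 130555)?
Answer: -9068577875267450/59521 ≈ -1.5236e+11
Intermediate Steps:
z(E) = 2*E*(254 + E) (z(E) = (2*E)*(254 + E) = 2*E*(254 + E))
J(K, V) = 4 - K*V
h = 155168/59521 (h = (4 - 1*386*402)/(-59521) = (4 - 155172)*(-1/59521) = -155168*(-1/59521) = 155168/59521 ≈ 2.6069)
(z(-707) + h)*(-107304 - 130555) = (2*(-707)*(254 - 707) + 155168/59521)*(-107304 - 130555) = (2*(-707)*(-453) + 155168/59521)*(-237859) = (640542 + 155168/59521)*(-237859) = (38125855550/59521)*(-237859) = -9068577875267450/59521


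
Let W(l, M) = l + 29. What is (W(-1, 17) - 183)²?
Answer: 24025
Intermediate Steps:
W(l, M) = 29 + l
(W(-1, 17) - 183)² = ((29 - 1) - 183)² = (28 - 183)² = (-155)² = 24025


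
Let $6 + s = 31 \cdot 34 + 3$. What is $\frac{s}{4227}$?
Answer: $\frac{1051}{4227} \approx 0.24864$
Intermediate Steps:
$s = 1051$ ($s = -6 + \left(31 \cdot 34 + 3\right) = -6 + \left(1054 + 3\right) = -6 + 1057 = 1051$)
$\frac{s}{4227} = \frac{1051}{4227}$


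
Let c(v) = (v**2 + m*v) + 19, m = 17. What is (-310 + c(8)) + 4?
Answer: -87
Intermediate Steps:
c(v) = 19 + v**2 + 17*v (c(v) = (v**2 + 17*v) + 19 = 19 + v**2 + 17*v)
(-310 + c(8)) + 4 = (-310 + (19 + 8**2 + 17*8)) + 4 = (-310 + (19 + 64 + 136)) + 4 = (-310 + 219) + 4 = -91 + 4 = -87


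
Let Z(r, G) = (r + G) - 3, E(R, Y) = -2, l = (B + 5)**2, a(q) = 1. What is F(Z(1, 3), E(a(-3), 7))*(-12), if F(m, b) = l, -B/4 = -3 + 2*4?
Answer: -2700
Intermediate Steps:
B = -20 (B = -4*(-3 + 2*4) = -4*(-3 + 8) = -4*5 = -20)
l = 225 (l = (-20 + 5)**2 = (-15)**2 = 225)
Z(r, G) = -3 + G + r (Z(r, G) = (G + r) - 3 = -3 + G + r)
F(m, b) = 225
F(Z(1, 3), E(a(-3), 7))*(-12) = 225*(-12) = -2700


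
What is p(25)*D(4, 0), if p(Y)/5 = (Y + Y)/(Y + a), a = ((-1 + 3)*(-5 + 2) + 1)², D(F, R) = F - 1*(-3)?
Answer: 35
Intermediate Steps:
D(F, R) = 3 + F (D(F, R) = F + 3 = 3 + F)
a = 25 (a = (2*(-3) + 1)² = (-6 + 1)² = (-5)² = 25)
p(Y) = 10*Y/(25 + Y) (p(Y) = 5*((Y + Y)/(Y + 25)) = 5*((2*Y)/(25 + Y)) = 5*(2*Y/(25 + Y)) = 10*Y/(25 + Y))
p(25)*D(4, 0) = (10*25/(25 + 25))*(3 + 4) = (10*25/50)*7 = (10*25*(1/50))*7 = 5*7 = 35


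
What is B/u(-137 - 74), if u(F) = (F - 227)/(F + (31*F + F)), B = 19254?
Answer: 22344267/73 ≈ 3.0609e+5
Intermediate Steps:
u(F) = (-227 + F)/(33*F) (u(F) = (-227 + F)/(F + 32*F) = (-227 + F)/((33*F)) = (-227 + F)*(1/(33*F)) = (-227 + F)/(33*F))
B/u(-137 - 74) = 19254/(((-227 + (-137 - 74))/(33*(-137 - 74)))) = 19254/(((1/33)*(-227 - 211)/(-211))) = 19254/(((1/33)*(-1/211)*(-438))) = 19254/(146/2321) = 19254*(2321/146) = 22344267/73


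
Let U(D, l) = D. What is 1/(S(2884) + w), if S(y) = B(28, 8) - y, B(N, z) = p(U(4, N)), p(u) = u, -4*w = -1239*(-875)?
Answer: -4/1095645 ≈ -3.6508e-6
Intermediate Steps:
w = -1084125/4 (w = -(-1239)*(-875)/4 = -¼*1084125 = -1084125/4 ≈ -2.7103e+5)
B(N, z) = 4
S(y) = 4 - y
1/(S(2884) + w) = 1/((4 - 1*2884) - 1084125/4) = 1/((4 - 2884) - 1084125/4) = 1/(-2880 - 1084125/4) = 1/(-1095645/4) = -4/1095645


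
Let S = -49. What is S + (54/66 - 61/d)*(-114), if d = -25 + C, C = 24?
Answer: -78059/11 ≈ -7096.3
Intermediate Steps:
d = -1 (d = -25 + 24 = -1)
S + (54/66 - 61/d)*(-114) = -49 + (54/66 - 61/(-1))*(-114) = -49 + (54*(1/66) - 61*(-1))*(-114) = -49 + (9/11 + 61)*(-114) = -49 + (680/11)*(-114) = -49 - 77520/11 = -78059/11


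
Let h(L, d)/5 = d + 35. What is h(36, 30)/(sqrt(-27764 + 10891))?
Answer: -325*I*sqrt(16873)/16873 ≈ -2.502*I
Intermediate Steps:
h(L, d) = 175 + 5*d (h(L, d) = 5*(d + 35) = 5*(35 + d) = 175 + 5*d)
h(36, 30)/(sqrt(-27764 + 10891)) = (175 + 5*30)/(sqrt(-27764 + 10891)) = (175 + 150)/(sqrt(-16873)) = 325/((I*sqrt(16873))) = 325*(-I*sqrt(16873)/16873) = -325*I*sqrt(16873)/16873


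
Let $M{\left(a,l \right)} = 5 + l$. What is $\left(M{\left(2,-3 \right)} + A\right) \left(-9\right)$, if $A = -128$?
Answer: $1134$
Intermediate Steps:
$\left(M{\left(2,-3 \right)} + A\right) \left(-9\right) = \left(\left(5 - 3\right) - 128\right) \left(-9\right) = \left(2 - 128\right) \left(-9\right) = \left(-126\right) \left(-9\right) = 1134$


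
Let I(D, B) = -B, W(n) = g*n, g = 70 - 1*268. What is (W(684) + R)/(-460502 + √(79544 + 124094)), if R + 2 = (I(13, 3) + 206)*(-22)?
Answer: 32212114900/106030944183 + 69950*√203638/106030944183 ≈ 0.30410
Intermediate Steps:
g = -198 (g = 70 - 268 = -198)
W(n) = -198*n
R = -4468 (R = -2 + (-1*3 + 206)*(-22) = -2 + (-3 + 206)*(-22) = -2 + 203*(-22) = -2 - 4466 = -4468)
(W(684) + R)/(-460502 + √(79544 + 124094)) = (-198*684 - 4468)/(-460502 + √(79544 + 124094)) = (-135432 - 4468)/(-460502 + √203638) = -139900/(-460502 + √203638)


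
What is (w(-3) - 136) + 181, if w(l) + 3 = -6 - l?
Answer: 39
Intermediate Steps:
w(l) = -9 - l (w(l) = -3 + (-6 - l) = -9 - l)
(w(-3) - 136) + 181 = ((-9 - 1*(-3)) - 136) + 181 = ((-9 + 3) - 136) + 181 = (-6 - 136) + 181 = -142 + 181 = 39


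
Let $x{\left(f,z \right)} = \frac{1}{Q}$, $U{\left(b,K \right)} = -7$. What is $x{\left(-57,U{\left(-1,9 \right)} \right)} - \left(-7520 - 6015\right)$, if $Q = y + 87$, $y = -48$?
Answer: $\frac{527866}{39} \approx 13535.0$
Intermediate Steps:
$Q = 39$ ($Q = -48 + 87 = 39$)
$x{\left(f,z \right)} = \frac{1}{39}$
$x{\left(-57,U{\left(-1,9 \right)} \right)} - \left(-7520 - 6015\right) = \frac{1}{39} - \left(-7520 - 6015\right) = \frac{1}{39} - -13535 = \frac{1}{39} + 13535 = \frac{527866}{39}$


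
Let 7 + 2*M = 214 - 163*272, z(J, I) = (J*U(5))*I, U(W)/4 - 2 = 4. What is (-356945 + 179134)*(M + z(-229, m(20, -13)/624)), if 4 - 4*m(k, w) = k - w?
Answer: 406843481337/104 ≈ 3.9120e+9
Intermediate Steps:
m(k, w) = 1 - k/4 + w/4 (m(k, w) = 1 - (k - w)/4 = 1 + (-k/4 + w/4) = 1 - k/4 + w/4)
U(W) = 24 (U(W) = 8 + 4*4 = 8 + 16 = 24)
z(J, I) = 24*I*J (z(J, I) = (J*24)*I = (24*J)*I = 24*I*J)
M = -44129/2 (M = -7/2 + (214 - 163*272)/2 = -7/2 + (214 - 44336)/2 = -7/2 + (½)*(-44122) = -7/2 - 22061 = -44129/2 ≈ -22065.)
(-356945 + 179134)*(M + z(-229, m(20, -13)/624)) = (-356945 + 179134)*(-44129/2 + 24*((1 - ¼*20 + (¼)*(-13))/624)*(-229)) = -177811*(-44129/2 + 24*((1 - 5 - 13/4)*(1/624))*(-229)) = -177811*(-44129/2 + 24*(-29/4*1/624)*(-229)) = -177811*(-44129/2 + 24*(-29/2496)*(-229)) = -177811*(-44129/2 + 6641/104) = -177811*(-2288067/104) = 406843481337/104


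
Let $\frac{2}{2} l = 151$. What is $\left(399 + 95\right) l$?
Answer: $74594$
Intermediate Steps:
$l = 151$
$\left(399 + 95\right) l = \left(399 + 95\right) 151 = 494 \cdot 151 = 74594$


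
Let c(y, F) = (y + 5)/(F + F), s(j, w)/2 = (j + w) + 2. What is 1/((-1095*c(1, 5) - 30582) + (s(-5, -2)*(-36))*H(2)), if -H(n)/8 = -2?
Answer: -1/25479 ≈ -3.9248e-5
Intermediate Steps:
H(n) = 16 (H(n) = -8*(-2) = 16)
s(j, w) = 4 + 2*j + 2*w (s(j, w) = 2*((j + w) + 2) = 2*(2 + j + w) = 4 + 2*j + 2*w)
c(y, F) = (5 + y)/(2*F) (c(y, F) = (5 + y)/((2*F)) = (5 + y)*(1/(2*F)) = (5 + y)/(2*F))
1/((-1095*c(1, 5) - 30582) + (s(-5, -2)*(-36))*H(2)) = 1/((-1095*(5 + 1)/(2*5) - 30582) + ((4 + 2*(-5) + 2*(-2))*(-36))*16) = 1/((-1095*6/(2*5) - 30582) + ((4 - 10 - 4)*(-36))*16) = 1/((-1095*3/5 - 30582) - 10*(-36)*16) = 1/((-657 - 30582) + 360*16) = 1/(-31239 + 5760) = 1/(-25479) = -1/25479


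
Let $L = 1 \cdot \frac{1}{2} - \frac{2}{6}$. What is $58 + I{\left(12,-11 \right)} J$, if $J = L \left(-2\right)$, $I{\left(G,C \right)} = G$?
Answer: $54$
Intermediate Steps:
$L = \frac{1}{6}$ ($L = 1 \cdot \frac{1}{2} - \frac{1}{3} = \frac{1}{2} - \frac{1}{3} = \frac{1}{6} \approx 0.16667$)
$J = - \frac{1}{3}$ ($J = \frac{1}{6} \left(-2\right) = - \frac{1}{3} \approx -0.33333$)
$58 + I{\left(12,-11 \right)} J = 58 + 12 \left(- \frac{1}{3}\right) = 58 - 4 = 54$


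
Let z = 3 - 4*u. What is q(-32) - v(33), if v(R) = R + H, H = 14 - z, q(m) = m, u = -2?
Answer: -68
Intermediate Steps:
z = 11 (z = 3 - 4*(-2) = 3 + 8 = 11)
H = 3 (H = 14 - 1*11 = 14 - 11 = 3)
v(R) = 3 + R (v(R) = R + 3 = 3 + R)
q(-32) - v(33) = -32 - (3 + 33) = -32 - 1*36 = -32 - 36 = -68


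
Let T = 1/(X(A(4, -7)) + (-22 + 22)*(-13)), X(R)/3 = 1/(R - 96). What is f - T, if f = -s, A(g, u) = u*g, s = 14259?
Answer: -42653/3 ≈ -14218.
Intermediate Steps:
A(g, u) = g*u
X(R) = 3/(-96 + R) (X(R) = 3/(R - 96) = 3/(-96 + R))
T = -124/3 (T = 1/(3/(-96 + 4*(-7)) + (-22 + 22)*(-13)) = 1/(3/(-96 - 28) + 0*(-13)) = 1/(3/(-124) + 0) = 1/(3*(-1/124) + 0) = 1/(-3/124 + 0) = 1/(-3/124) = -124/3 ≈ -41.333)
f = -14259 (f = -1*14259 = -14259)
f - T = -14259 - 1*(-124/3) = -14259 + 124/3 = -42653/3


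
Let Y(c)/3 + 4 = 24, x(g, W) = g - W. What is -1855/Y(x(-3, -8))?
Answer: -371/12 ≈ -30.917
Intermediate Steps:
Y(c) = 60 (Y(c) = -12 + 3*24 = -12 + 72 = 60)
-1855/Y(x(-3, -8)) = -1855/60 = -1855*1/60 = -371/12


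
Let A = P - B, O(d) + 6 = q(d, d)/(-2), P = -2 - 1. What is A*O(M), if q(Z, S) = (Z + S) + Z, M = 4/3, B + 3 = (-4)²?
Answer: 128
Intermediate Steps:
P = -3
B = 13 (B = -3 + (-4)² = -3 + 16 = 13)
M = 4/3 (M = 4*(⅓) = 4/3 ≈ 1.3333)
q(Z, S) = S + 2*Z (q(Z, S) = (S + Z) + Z = S + 2*Z)
O(d) = -6 - 3*d/2 (O(d) = -6 + (d + 2*d)/(-2) = -6 + (3*d)*(-½) = -6 - 3*d/2)
A = -16 (A = -3 - 1*13 = -3 - 13 = -16)
A*O(M) = -16*(-6 - 3/2*4/3) = -16*(-6 - 2) = -16*(-8) = 128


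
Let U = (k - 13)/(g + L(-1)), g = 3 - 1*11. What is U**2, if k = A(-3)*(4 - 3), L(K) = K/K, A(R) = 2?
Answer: 121/49 ≈ 2.4694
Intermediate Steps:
g = -8 (g = 3 - 11 = -8)
L(K) = 1
k = 2 (k = 2*(4 - 3) = 2*1 = 2)
U = 11/7 (U = (2 - 13)/(-8 + 1) = -11/(-7) = -11*(-1/7) = 11/7 ≈ 1.5714)
U**2 = (11/7)**2 = 121/49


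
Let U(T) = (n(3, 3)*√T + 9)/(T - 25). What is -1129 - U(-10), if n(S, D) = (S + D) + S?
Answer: -39506/35 + 9*I*√10/35 ≈ -1128.7 + 0.81316*I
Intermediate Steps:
n(S, D) = D + 2*S (n(S, D) = (D + S) + S = D + 2*S)
U(T) = (9 + 9*√T)/(-25 + T) (U(T) = ((3 + 2*3)*√T + 9)/(T - 25) = ((3 + 6)*√T + 9)/(-25 + T) = (9*√T + 9)/(-25 + T) = (9 + 9*√T)/(-25 + T))
-1129 - U(-10) = -1129 - 9*(1 + √(-10))/(-25 - 10) = -1129 - 9*(1 + I*√10)/(-35) = -1129 - 9*(-1)*(1 + I*√10)/35 = -1129 - (-9/35 - 9*I*√10/35) = -1129 + (9/35 + 9*I*√10/35) = -39506/35 + 9*I*√10/35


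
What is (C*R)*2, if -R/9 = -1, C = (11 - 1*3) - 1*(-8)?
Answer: 288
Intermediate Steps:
C = 16 (C = (11 - 3) + 8 = 8 + 8 = 16)
R = 9 (R = -9*(-1) = 9)
(C*R)*2 = (16*9)*2 = 144*2 = 288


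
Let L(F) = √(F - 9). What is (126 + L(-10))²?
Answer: (126 + I*√19)² ≈ 15857.0 + 1098.4*I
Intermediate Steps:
L(F) = √(-9 + F)
(126 + L(-10))² = (126 + √(-9 - 10))² = (126 + √(-19))² = (126 + I*√19)²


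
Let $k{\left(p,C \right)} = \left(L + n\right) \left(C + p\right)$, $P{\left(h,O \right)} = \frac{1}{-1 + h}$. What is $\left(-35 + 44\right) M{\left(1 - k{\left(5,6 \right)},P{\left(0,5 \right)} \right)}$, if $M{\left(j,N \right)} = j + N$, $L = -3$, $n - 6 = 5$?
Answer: $-792$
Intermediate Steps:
$n = 11$ ($n = 6 + 5 = 11$)
$k{\left(p,C \right)} = 8 C + 8 p$ ($k{\left(p,C \right)} = \left(-3 + 11\right) \left(C + p\right) = 8 \left(C + p\right) = 8 C + 8 p$)
$M{\left(j,N \right)} = N + j$
$\left(-35 + 44\right) M{\left(1 - k{\left(5,6 \right)},P{\left(0,5 \right)} \right)} = \left(-35 + 44\right) \left(\frac{1}{-1 + 0} - \left(-1 + 40 + 48\right)\right) = 9 \left(\frac{1}{-1} + \left(1 - \left(48 + 40\right)\right)\right) = 9 \left(-1 + \left(1 - 88\right)\right) = 9 \left(-1 - 87\right) = 9 \left(-88\right) = -792$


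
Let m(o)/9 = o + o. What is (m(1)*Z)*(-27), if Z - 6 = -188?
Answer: 88452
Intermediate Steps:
Z = -182 (Z = 6 - 188 = -182)
m(o) = 18*o (m(o) = 9*(o + o) = 9*(2*o) = 18*o)
(m(1)*Z)*(-27) = ((18*1)*(-182))*(-27) = (18*(-182))*(-27) = -3276*(-27) = 88452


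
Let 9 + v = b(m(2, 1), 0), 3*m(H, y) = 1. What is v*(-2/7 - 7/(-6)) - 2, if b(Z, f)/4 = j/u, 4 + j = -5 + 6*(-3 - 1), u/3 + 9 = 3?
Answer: -437/126 ≈ -3.4683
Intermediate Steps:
u = -18 (u = -27 + 3*3 = -27 + 9 = -18)
m(H, y) = 1/3 (m(H, y) = (1/3)*1 = 1/3)
j = -33 (j = -4 + (-5 + 6*(-3 - 1)) = -4 + (-5 + 6*(-4)) = -4 + (-5 - 24) = -4 - 29 = -33)
b(Z, f) = 22/3 (b(Z, f) = 4*(-33/(-18)) = 4*(-33*(-1/18)) = 4*(11/6) = 22/3)
v = -5/3 (v = -9 + 22/3 = -5/3 ≈ -1.6667)
v*(-2/7 - 7/(-6)) - 2 = -5*(-2/7 - 7/(-6))/3 - 2 = -5*(-2*1/7 - 7*(-1/6))/3 - 2 = -5*(-2/7 + 7/6)/3 - 2 = -5/3*37/42 - 2 = -185/126 - 2 = -437/126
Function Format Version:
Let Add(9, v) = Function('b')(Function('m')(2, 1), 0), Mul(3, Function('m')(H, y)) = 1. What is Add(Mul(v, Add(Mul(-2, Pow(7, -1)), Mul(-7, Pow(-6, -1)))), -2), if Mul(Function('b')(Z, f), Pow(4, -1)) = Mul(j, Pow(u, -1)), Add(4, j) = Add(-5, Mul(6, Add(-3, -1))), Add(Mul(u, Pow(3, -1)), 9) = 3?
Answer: Rational(-437, 126) ≈ -3.4683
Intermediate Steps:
u = -18 (u = Add(-27, Mul(3, 3)) = Add(-27, 9) = -18)
Function('m')(H, y) = Rational(1, 3) (Function('m')(H, y) = Mul(Rational(1, 3), 1) = Rational(1, 3))
j = -33 (j = Add(-4, Add(-5, Mul(6, Add(-3, -1)))) = Add(-4, Add(-5, Mul(6, -4))) = Add(-4, Add(-5, -24)) = Add(-4, -29) = -33)
Function('b')(Z, f) = Rational(22, 3) (Function('b')(Z, f) = Mul(4, Mul(-33, Pow(-18, -1))) = Mul(4, Mul(-33, Rational(-1, 18))) = Mul(4, Rational(11, 6)) = Rational(22, 3))
v = Rational(-5, 3) (v = Add(-9, Rational(22, 3)) = Rational(-5, 3) ≈ -1.6667)
Add(Mul(v, Add(Mul(-2, Pow(7, -1)), Mul(-7, Pow(-6, -1)))), -2) = Add(Mul(Rational(-5, 3), Add(Mul(-2, Pow(7, -1)), Mul(-7, Pow(-6, -1)))), -2) = Add(Mul(Rational(-5, 3), Add(Mul(-2, Rational(1, 7)), Mul(-7, Rational(-1, 6)))), -2) = Add(Mul(Rational(-5, 3), Add(Rational(-2, 7), Rational(7, 6))), -2) = Add(Mul(Rational(-5, 3), Rational(37, 42)), -2) = Add(Rational(-185, 126), -2) = Rational(-437, 126)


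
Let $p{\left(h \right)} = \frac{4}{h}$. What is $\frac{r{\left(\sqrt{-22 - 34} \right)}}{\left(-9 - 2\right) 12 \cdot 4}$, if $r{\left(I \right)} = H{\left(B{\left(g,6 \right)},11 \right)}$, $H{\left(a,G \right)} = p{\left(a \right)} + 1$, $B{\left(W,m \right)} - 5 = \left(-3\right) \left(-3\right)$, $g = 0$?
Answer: $- \frac{3}{1232} \approx -0.0024351$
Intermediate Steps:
$B{\left(W,m \right)} = 14$ ($B{\left(W,m \right)} = 5 - -9 = 5 + 9 = 14$)
$H{\left(a,G \right)} = 1 + \frac{4}{a}$ ($H{\left(a,G \right)} = \frac{4}{a} + 1 = 1 + \frac{4}{a}$)
$r{\left(I \right)} = \frac{9}{7}$ ($r{\left(I \right)} = \frac{4 + 14}{14} = \frac{1}{14} \cdot 18 = \frac{9}{7}$)
$\frac{r{\left(\sqrt{-22 - 34} \right)}}{\left(-9 - 2\right) 12 \cdot 4} = \frac{9}{7 \left(-9 - 2\right) 12 \cdot 4} = \frac{9}{7 \left(-11\right) 12 \cdot 4} = \frac{9}{7 \left(\left(-132\right) 4\right)} = \frac{9}{7 \left(-528\right)} = \frac{9}{7} \left(- \frac{1}{528}\right) = - \frac{3}{1232}$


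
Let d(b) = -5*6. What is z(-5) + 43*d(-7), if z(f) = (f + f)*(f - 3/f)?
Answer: -1246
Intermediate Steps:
z(f) = 2*f*(f - 3/f) (z(f) = (2*f)*(f - 3/f) = 2*f*(f - 3/f))
d(b) = -30
z(-5) + 43*d(-7) = (-6 + 2*(-5)²) + 43*(-30) = (-6 + 2*25) - 1290 = (-6 + 50) - 1290 = 44 - 1290 = -1246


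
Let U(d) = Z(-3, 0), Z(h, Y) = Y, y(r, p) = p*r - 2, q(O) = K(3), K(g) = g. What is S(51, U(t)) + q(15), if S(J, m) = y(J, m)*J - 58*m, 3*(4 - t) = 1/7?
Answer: -99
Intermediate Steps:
q(O) = 3
t = 83/21 (t = 4 - ⅓/7 = 4 - ⅓*⅐ = 4 - 1/21 = 83/21 ≈ 3.9524)
y(r, p) = -2 + p*r
U(d) = 0
S(J, m) = -58*m + J*(-2 + J*m) (S(J, m) = (-2 + m*J)*J - 58*m = (-2 + J*m)*J - 58*m = J*(-2 + J*m) - 58*m = -58*m + J*(-2 + J*m))
S(51, U(t)) + q(15) = (-58*0 + 51*(-2 + 51*0)) + 3 = (0 + 51*(-2 + 0)) + 3 = (0 + 51*(-2)) + 3 = (0 - 102) + 3 = -102 + 3 = -99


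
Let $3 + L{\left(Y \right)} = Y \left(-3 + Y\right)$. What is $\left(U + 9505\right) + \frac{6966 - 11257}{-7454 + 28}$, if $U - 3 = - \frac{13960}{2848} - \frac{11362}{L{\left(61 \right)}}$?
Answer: $\frac{44392447603059}{4672661980} \approx 9500.5$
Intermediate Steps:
$L{\left(Y \right)} = -3 + Y \left(-3 + Y\right)$
$U = - \frac{6438067}{1258460}$ ($U = 3 - \left(\frac{1745}{356} + \frac{11362}{-3 + 61^{2} - 183}\right) = 3 - \left(\frac{1745}{356} + \frac{11362}{-3 + 3721 - 183}\right) = 3 - \left(\frac{1745}{356} + \frac{11362}{3535}\right) = 3 - \frac{10213447}{1258460} = - \frac{6438067}{1258460} \approx -5.1158$)
$\left(U + 9505\right) + \frac{6966 - 11257}{-7454 + 28} = \left(- \frac{6438067}{1258460} + 9505\right) + \frac{6966 - 11257}{-7454 + 28} = \frac{11955224233}{1258460} - \frac{4291}{-7426} = \frac{11955224233}{1258460} - - \frac{4291}{7426} = \frac{11955224233}{1258460} + \frac{4291}{7426} = \frac{44392447603059}{4672661980}$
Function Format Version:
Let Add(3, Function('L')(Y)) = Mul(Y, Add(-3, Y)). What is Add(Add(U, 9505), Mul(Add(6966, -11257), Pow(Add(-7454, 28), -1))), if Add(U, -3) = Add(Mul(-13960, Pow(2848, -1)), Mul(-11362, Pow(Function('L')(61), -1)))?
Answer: Rational(44392447603059, 4672661980) ≈ 9500.5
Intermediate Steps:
Function('L')(Y) = Add(-3, Mul(Y, Add(-3, Y)))
U = Rational(-6438067, 1258460) (U = Add(3, Add(Mul(-13960, Pow(2848, -1)), Mul(-11362, Pow(Add(-3, Pow(61, 2), Mul(-3, 61)), -1)))) = Add(3, Add(Mul(-13960, Rational(1, 2848)), Mul(-11362, Pow(Add(-3, 3721, -183), -1)))) = Add(3, Add(Rational(-1745, 356), Mul(-11362, Pow(3535, -1)))) = Add(3, Add(Rational(-1745, 356), Mul(-11362, Rational(1, 3535)))) = Add(3, Add(Rational(-1745, 356), Rational(-11362, 3535))) = Add(3, Rational(-10213447, 1258460)) = Rational(-6438067, 1258460) ≈ -5.1158)
Add(Add(U, 9505), Mul(Add(6966, -11257), Pow(Add(-7454, 28), -1))) = Add(Add(Rational(-6438067, 1258460), 9505), Mul(Add(6966, -11257), Pow(Add(-7454, 28), -1))) = Add(Rational(11955224233, 1258460), Mul(-4291, Pow(-7426, -1))) = Add(Rational(11955224233, 1258460), Mul(-4291, Rational(-1, 7426))) = Add(Rational(11955224233, 1258460), Rational(4291, 7426)) = Rational(44392447603059, 4672661980)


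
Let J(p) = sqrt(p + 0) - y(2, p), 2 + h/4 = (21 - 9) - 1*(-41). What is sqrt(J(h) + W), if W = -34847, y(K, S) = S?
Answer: sqrt(-35051 + 2*sqrt(51)) ≈ 187.18*I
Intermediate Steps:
h = 204 (h = -8 + 4*((21 - 9) - 1*(-41)) = -8 + 4*(12 + 41) = -8 + 4*53 = -8 + 212 = 204)
J(p) = sqrt(p) - p (J(p) = sqrt(p + 0) - p = sqrt(p) - p)
sqrt(J(h) + W) = sqrt((sqrt(204) - 1*204) - 34847) = sqrt((2*sqrt(51) - 204) - 34847) = sqrt((-204 + 2*sqrt(51)) - 34847) = sqrt(-35051 + 2*sqrt(51))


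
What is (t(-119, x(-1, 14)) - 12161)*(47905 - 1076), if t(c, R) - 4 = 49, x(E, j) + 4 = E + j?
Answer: -567005532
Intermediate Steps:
x(E, j) = -4 + E + j (x(E, j) = -4 + (E + j) = -4 + E + j)
t(c, R) = 53 (t(c, R) = 4 + 49 = 53)
(t(-119, x(-1, 14)) - 12161)*(47905 - 1076) = (53 - 12161)*(47905 - 1076) = -12108*46829 = -567005532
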